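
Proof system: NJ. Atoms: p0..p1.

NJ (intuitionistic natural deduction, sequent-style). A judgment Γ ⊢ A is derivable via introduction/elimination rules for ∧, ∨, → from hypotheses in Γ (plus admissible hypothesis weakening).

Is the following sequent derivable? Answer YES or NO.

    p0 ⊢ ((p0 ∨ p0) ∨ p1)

Proof tree:
[∨I₁] p0 ⊢ ((p0 ∨ p0) ∨ p1)
  [∨I₂] p0 ⊢ (p0 ∨ p0)
    [Ax] p0 ⊢ p0

Result: YES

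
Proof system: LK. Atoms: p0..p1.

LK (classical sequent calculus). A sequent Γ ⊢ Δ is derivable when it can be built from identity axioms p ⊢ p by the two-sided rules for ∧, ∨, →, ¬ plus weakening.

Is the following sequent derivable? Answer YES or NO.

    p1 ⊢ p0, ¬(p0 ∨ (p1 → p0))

Proof tree:
[¬R] p1 ⊢ p0, ¬(p0 ∨ (p1 → p0))
  [∨L] p1, (p0 ∨ (p1 → p0)) ⊢ p0
    [Ax] p0 ⊢ p0
    [→L] p1, (p1 → p0) ⊢ p0
      [Ax] p1 ⊢ p1
      [Ax] p0 ⊢ p0

Result: YES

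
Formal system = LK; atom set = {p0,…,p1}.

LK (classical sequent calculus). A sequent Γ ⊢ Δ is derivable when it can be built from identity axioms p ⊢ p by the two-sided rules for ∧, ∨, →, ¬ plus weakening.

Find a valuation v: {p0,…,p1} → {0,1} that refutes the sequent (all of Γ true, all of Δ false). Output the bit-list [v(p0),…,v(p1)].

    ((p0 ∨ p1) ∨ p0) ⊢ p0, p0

Search for a countermodel by truth-table:
  v=00: Γ:[((p0 ∨ p1) ∨ p0)=F] Δ:[p0=F, p0=F] refutes=False
  v=01: Γ:[((p0 ∨ p1) ∨ p0)=T] Δ:[p0=F, p0=F] refutes=True  ← countermodel

Result: [0, 1]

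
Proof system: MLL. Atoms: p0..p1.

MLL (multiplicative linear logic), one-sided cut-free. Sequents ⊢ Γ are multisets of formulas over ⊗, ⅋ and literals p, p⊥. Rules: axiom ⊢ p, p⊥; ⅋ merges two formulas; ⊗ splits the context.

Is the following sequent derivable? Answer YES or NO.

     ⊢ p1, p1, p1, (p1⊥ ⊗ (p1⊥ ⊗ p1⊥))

Derivation (root first):
[⊗]  ⊢ p1, p1, p1, (p1⊥ ⊗ (p1⊥ ⊗ p1⊥))
  [Ax]  ⊢ p1, p1⊥
  [⊗]  ⊢ p1, p1, (p1⊥ ⊗ p1⊥)
    [Ax]  ⊢ p1, p1⊥
    [Ax]  ⊢ p1, p1⊥

Result: YES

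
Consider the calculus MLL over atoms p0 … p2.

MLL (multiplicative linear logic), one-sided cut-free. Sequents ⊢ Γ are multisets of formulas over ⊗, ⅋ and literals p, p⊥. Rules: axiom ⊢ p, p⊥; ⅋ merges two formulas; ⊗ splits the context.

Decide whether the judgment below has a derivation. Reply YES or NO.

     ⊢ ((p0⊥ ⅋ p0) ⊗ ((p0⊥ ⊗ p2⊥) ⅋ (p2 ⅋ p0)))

Derivation trace:
[⊗]  ⊢ ((p0⊥ ⅋ p0) ⊗ ((p0⊥ ⊗ p2⊥) ⅋ (p2 ⅋ p0)))
  [⅋]  ⊢ (p0⊥ ⅋ p0)
    [Ax]  ⊢ p0, p0⊥
  [⅋]  ⊢ ((p0⊥ ⊗ p2⊥) ⅋ (p2 ⅋ p0))
    [⅋]  ⊢ (p0⊥ ⊗ p2⊥), (p2 ⅋ p0)
      [⊗]  ⊢ p0, p2, (p0⊥ ⊗ p2⊥)
        [Ax]  ⊢ p0, p0⊥
        [Ax]  ⊢ p2, p2⊥

Result: YES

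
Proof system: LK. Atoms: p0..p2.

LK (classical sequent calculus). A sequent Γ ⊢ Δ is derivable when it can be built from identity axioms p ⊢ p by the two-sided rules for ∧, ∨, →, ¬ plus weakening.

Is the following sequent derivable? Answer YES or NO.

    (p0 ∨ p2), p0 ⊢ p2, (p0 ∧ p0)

Proof tree:
[∧R] (p0 ∨ p2), p0 ⊢ p2, (p0 ∧ p0)
  [Ax] p0 ⊢ p0
  [∨L] (p0 ∨ p2) ⊢ p2, p0
    [Ax] p0 ⊢ p0
    [Ax] p2 ⊢ p2

Result: YES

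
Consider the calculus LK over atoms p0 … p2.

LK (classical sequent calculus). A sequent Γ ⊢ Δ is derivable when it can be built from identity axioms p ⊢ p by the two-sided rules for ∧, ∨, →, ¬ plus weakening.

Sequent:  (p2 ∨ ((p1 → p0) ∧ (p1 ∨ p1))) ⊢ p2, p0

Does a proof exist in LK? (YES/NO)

Proof tree:
[∨L] (p2 ∨ ((p1 → p0) ∧ (p1 ∨ p1))) ⊢ p2, p0
  [Ax] p2 ⊢ p2
  [∧L] ((p1 → p0) ∧ (p1 ∨ p1)) ⊢ p0
    [→L] (p1 ∨ p1), (p1 → p0) ⊢ p0
      [∨L] (p1 ∨ p1) ⊢ p1
        [Ax] p1 ⊢ p1
        [Ax] p1 ⊢ p1
      [Ax] p0 ⊢ p0

Result: YES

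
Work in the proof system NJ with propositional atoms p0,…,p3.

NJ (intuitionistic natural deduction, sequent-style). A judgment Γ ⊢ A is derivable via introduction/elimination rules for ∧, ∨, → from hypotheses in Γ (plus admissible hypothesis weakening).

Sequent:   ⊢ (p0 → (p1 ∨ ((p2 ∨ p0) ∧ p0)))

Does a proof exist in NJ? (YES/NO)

Proof tree:
[→I]  ⊢ (p0 → (p1 ∨ ((p2 ∨ p0) ∧ p0)))
  [∨I₂] p0 ⊢ (p1 ∨ ((p2 ∨ p0) ∧ p0))
    [∧I] p0 ⊢ ((p2 ∨ p0) ∧ p0)
      [∨I₂] p0 ⊢ (p2 ∨ p0)
        [Ax] p0 ⊢ p0
      [Ax] p0 ⊢ p0

Result: YES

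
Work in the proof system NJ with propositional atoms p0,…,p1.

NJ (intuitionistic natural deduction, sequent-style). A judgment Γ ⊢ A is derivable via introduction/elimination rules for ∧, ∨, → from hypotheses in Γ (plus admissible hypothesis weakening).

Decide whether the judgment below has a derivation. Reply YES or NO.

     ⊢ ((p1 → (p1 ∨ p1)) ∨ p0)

Derivation trace:
[∨I₁]  ⊢ ((p1 → (p1 ∨ p1)) ∨ p0)
  [→I]  ⊢ (p1 → (p1 ∨ p1))
    [∨I₂] p1 ⊢ (p1 ∨ p1)
      [Ax] p1 ⊢ p1

Result: YES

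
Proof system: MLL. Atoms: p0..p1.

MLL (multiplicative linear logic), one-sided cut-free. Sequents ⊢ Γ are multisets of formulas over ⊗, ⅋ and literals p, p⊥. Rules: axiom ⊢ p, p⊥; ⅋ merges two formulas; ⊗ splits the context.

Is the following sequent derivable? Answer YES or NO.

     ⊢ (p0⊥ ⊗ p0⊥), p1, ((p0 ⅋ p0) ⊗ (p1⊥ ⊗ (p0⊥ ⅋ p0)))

Derivation (root first):
[⊗]  ⊢ (p0⊥ ⊗ p0⊥), p1, ((p0 ⅋ p0) ⊗ (p1⊥ ⊗ (p0⊥ ⅋ p0)))
  [⅋]  ⊢ (p0⊥ ⊗ p0⊥), (p0 ⅋ p0)
    [⊗]  ⊢ p0, p0, (p0⊥ ⊗ p0⊥)
      [Ax]  ⊢ p0, p0⊥
      [Ax]  ⊢ p0, p0⊥
  [⊗]  ⊢ p1, (p1⊥ ⊗ (p0⊥ ⅋ p0))
    [Ax]  ⊢ p1, p1⊥
    [⅋]  ⊢ (p0⊥ ⅋ p0)
      [Ax]  ⊢ p0, p0⊥

Result: YES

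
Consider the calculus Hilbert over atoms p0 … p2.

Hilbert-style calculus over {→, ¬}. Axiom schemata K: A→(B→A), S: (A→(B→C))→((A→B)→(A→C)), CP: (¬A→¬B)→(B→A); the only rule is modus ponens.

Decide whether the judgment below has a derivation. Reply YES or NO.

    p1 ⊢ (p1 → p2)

Search for a countermodel by truth-table:
  v=000: Γ:[p1=F] Δ:[(p1 → p2)=T] refutes=False
  v=001: Γ:[p1=F] Δ:[(p1 → p2)=T] refutes=False
  v=010: Γ:[p1=T] Δ:[(p1 → p2)=F] refutes=True  ← countermodel

Result: NO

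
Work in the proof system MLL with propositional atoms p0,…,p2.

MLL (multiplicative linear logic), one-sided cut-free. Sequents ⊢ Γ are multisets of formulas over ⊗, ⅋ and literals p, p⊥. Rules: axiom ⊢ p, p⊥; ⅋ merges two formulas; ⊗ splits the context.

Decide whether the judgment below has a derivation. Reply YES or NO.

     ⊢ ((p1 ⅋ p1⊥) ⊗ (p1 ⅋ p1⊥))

Derivation (root first):
[⊗]  ⊢ ((p1 ⅋ p1⊥) ⊗ (p1 ⅋ p1⊥))
  [⅋]  ⊢ (p1 ⅋ p1⊥)
    [Ax]  ⊢ p1, p1⊥
  [⅋]  ⊢ (p1 ⅋ p1⊥)
    [Ax]  ⊢ p1, p1⊥

Result: YES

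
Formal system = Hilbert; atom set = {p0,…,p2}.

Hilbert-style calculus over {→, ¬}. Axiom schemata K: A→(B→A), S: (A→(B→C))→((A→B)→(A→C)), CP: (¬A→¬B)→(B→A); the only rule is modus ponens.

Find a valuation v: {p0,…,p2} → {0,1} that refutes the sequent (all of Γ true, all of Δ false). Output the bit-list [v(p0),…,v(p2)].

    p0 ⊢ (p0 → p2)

Enumerate valuations to refute Γ ⊢ Δ:
  v=000: Γ:[p0=F] Δ:[(p0 → p2)=T] refutes=False
  v=001: Γ:[p0=F] Δ:[(p0 → p2)=T] refutes=False
  v=010: Γ:[p0=F] Δ:[(p0 → p2)=T] refutes=False
  v=011: Γ:[p0=F] Δ:[(p0 → p2)=T] refutes=False
  v=100: Γ:[p0=T] Δ:[(p0 → p2)=F] refutes=True  ← countermodel

Result: [1, 0, 0]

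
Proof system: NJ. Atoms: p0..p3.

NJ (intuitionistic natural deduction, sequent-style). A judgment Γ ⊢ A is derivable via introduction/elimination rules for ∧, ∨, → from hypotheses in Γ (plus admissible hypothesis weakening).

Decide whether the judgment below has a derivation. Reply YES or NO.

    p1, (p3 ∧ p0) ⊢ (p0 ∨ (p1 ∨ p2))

Proof tree:
[Wk] p1, (p3 ∧ p0) ⊢ (p0 ∨ (p1 ∨ p2))
  [∨I₂] p1 ⊢ (p0 ∨ (p1 ∨ p2))
    [∨I₁] p1 ⊢ (p1 ∨ p2)
      [Ax] p1 ⊢ p1

Result: YES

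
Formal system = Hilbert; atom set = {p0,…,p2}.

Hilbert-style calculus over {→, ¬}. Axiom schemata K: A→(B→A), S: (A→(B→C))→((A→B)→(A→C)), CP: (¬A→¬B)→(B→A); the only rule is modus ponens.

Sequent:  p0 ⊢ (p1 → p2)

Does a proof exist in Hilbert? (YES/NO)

Search for a countermodel by truth-table:
  v=000: Γ:[p0=F] Δ:[(p1 → p2)=T] refutes=False
  v=001: Γ:[p0=F] Δ:[(p1 → p2)=T] refutes=False
  v=010: Γ:[p0=F] Δ:[(p1 → p2)=F] refutes=False
  v=011: Γ:[p0=F] Δ:[(p1 → p2)=T] refutes=False
  v=100: Γ:[p0=T] Δ:[(p1 → p2)=T] refutes=False
  v=101: Γ:[p0=T] Δ:[(p1 → p2)=T] refutes=False
  v=110: Γ:[p0=T] Δ:[(p1 → p2)=F] refutes=True  ← countermodel

Result: NO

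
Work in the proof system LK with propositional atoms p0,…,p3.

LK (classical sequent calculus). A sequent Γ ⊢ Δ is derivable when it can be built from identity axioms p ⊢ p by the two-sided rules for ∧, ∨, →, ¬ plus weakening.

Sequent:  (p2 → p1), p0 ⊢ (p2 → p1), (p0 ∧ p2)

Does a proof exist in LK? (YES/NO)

Derivation trace:
[∧R] (p2 → p1), p0 ⊢ (p2 → p1), (p0 ∧ p2)
  [Ax] p0 ⊢ p0
  [WR] (p2 → p1) ⊢ (p2 → p1), p2
    [→R] (p2 → p1) ⊢ (p2 → p1)
      [→L] p2, (p2 → p1) ⊢ p1
        [Ax] p2 ⊢ p2
        [Ax] p1 ⊢ p1

Result: YES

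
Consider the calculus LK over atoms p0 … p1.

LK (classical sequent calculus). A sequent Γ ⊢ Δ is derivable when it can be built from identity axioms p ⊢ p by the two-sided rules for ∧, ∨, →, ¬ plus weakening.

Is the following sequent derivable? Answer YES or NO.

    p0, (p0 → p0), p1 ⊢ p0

Derivation (root first):
[WL] p0, (p0 → p0), p1 ⊢ p0
  [→L] p0, (p0 → p0) ⊢ p0
    [Ax] p0 ⊢ p0
    [Ax] p0 ⊢ p0

Result: YES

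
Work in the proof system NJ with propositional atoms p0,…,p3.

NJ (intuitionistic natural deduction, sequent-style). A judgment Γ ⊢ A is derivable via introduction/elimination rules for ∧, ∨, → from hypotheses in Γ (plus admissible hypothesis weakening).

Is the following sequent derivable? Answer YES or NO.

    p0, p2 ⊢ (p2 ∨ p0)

Derivation (root first):
[Wk] p0, p2 ⊢ (p2 ∨ p0)
  [∨I₂] p0 ⊢ (p2 ∨ p0)
    [Ax] p0 ⊢ p0

Result: YES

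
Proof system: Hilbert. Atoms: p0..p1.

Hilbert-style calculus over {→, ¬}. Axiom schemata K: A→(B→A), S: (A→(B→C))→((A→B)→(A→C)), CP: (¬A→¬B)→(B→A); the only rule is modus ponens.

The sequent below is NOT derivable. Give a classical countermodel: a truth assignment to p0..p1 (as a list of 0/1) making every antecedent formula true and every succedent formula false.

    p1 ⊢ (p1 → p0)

Enumerate valuations to refute Γ ⊢ Δ:
  v=00: Γ:[p1=F] Δ:[(p1 → p0)=T] refutes=False
  v=01: Γ:[p1=T] Δ:[(p1 → p0)=F] refutes=True  ← countermodel

Result: [0, 1]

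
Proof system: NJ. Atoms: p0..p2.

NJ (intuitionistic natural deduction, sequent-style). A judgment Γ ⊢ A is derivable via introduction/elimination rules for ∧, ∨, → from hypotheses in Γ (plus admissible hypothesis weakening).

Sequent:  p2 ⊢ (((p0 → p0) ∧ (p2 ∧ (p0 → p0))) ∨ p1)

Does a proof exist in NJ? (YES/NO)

Derivation trace:
[∨I₁] p2 ⊢ (((p0 → p0) ∧ (p2 ∧ (p0 → p0))) ∨ p1)
  [∧I] p2 ⊢ ((p0 → p0) ∧ (p2 ∧ (p0 → p0)))
    [→I]  ⊢ (p0 → p0)
      [Ax] p0 ⊢ p0
    [∧I] p2 ⊢ (p2 ∧ (p0 → p0))
      [Ax] p2 ⊢ p2
      [→I]  ⊢ (p0 → p0)
        [Ax] p0 ⊢ p0

Result: YES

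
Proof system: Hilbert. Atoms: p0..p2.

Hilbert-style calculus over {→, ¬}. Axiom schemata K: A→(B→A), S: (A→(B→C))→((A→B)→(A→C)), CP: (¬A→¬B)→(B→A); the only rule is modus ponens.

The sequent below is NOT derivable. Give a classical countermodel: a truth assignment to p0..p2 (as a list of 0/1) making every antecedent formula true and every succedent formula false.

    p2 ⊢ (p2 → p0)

Enumerate valuations to refute Γ ⊢ Δ:
  v=000: Γ:[p2=F] Δ:[(p2 → p0)=T] refutes=False
  v=001: Γ:[p2=T] Δ:[(p2 → p0)=F] refutes=True  ← countermodel

Result: [0, 0, 1]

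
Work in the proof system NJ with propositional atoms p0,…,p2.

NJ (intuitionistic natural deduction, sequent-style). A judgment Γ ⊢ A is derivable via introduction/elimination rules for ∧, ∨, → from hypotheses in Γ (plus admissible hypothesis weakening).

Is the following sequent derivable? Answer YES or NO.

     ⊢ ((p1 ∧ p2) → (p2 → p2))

Proof tree:
[→I]  ⊢ ((p1 ∧ p2) → (p2 → p2))
  [→I] (p1 ∧ p2) ⊢ (p2 → p2)
    [Wk] p2, (p1 ∧ p2) ⊢ p2
      [Ax] p2 ⊢ p2

Result: YES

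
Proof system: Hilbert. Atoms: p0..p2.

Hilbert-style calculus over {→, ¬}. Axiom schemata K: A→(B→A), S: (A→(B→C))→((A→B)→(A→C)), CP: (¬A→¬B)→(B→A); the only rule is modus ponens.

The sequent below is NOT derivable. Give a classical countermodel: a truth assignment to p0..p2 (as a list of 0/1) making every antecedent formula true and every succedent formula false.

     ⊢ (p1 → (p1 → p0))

Enumerate valuations to refute Γ ⊢ Δ:
  v=000: Γ:[] Δ:[(p1 → (p1 → p0))=T] refutes=False
  v=001: Γ:[] Δ:[(p1 → (p1 → p0))=T] refutes=False
  v=010: Γ:[] Δ:[(p1 → (p1 → p0))=F] refutes=True  ← countermodel

Result: [0, 1, 0]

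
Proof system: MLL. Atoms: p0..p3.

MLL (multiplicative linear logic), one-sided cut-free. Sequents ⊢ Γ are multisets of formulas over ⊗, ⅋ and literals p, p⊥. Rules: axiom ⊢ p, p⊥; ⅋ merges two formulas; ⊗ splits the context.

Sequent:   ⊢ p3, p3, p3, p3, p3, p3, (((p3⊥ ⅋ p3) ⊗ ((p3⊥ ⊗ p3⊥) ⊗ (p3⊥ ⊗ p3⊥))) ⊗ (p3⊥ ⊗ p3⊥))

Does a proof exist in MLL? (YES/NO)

Derivation (root first):
[⊗]  ⊢ p3, p3, p3, p3, p3, p3, (((p3⊥ ⅋ p3) ⊗ ((p3⊥ ⊗ p3⊥) ⊗ (p3⊥ ⊗ p3⊥))) ⊗ (p3⊥ ⊗ p3⊥))
  [⊗]  ⊢ p3, p3, p3, p3, ((p3⊥ ⅋ p3) ⊗ ((p3⊥ ⊗ p3⊥) ⊗ (p3⊥ ⊗ p3⊥)))
    [⅋]  ⊢ (p3⊥ ⅋ p3)
      [Ax]  ⊢ p3, p3⊥
    [⊗]  ⊢ p3, p3, p3, p3, ((p3⊥ ⊗ p3⊥) ⊗ (p3⊥ ⊗ p3⊥))
      [⊗]  ⊢ p3, p3, (p3⊥ ⊗ p3⊥)
        [Ax]  ⊢ p3, p3⊥
        [Ax]  ⊢ p3, p3⊥
      [⊗]  ⊢ p3, p3, (p3⊥ ⊗ p3⊥)
        [Ax]  ⊢ p3, p3⊥
        [Ax]  ⊢ p3, p3⊥
  [⊗]  ⊢ p3, p3, (p3⊥ ⊗ p3⊥)
    [Ax]  ⊢ p3, p3⊥
    [Ax]  ⊢ p3, p3⊥

Result: YES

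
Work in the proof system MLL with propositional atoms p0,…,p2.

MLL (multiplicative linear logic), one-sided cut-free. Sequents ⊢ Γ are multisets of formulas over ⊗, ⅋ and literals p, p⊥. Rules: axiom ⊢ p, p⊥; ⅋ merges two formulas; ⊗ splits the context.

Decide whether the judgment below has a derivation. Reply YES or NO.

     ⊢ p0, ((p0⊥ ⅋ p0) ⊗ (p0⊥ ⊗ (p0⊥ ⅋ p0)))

Proof tree:
[⊗]  ⊢ p0, ((p0⊥ ⅋ p0) ⊗ (p0⊥ ⊗ (p0⊥ ⅋ p0)))
  [⅋]  ⊢ (p0⊥ ⅋ p0)
    [Ax]  ⊢ p0, p0⊥
  [⊗]  ⊢ p0, (p0⊥ ⊗ (p0⊥ ⅋ p0))
    [Ax]  ⊢ p0, p0⊥
    [⅋]  ⊢ (p0⊥ ⅋ p0)
      [Ax]  ⊢ p0, p0⊥

Result: YES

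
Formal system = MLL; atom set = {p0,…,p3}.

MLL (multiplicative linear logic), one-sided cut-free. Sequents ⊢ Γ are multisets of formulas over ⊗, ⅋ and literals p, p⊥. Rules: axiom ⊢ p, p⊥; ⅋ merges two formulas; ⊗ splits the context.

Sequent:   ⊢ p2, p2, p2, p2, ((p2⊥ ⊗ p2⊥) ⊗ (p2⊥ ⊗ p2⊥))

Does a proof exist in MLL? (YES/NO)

Derivation trace:
[⊗]  ⊢ p2, p2, p2, p2, ((p2⊥ ⊗ p2⊥) ⊗ (p2⊥ ⊗ p2⊥))
  [⊗]  ⊢ p2, p2, (p2⊥ ⊗ p2⊥)
    [Ax]  ⊢ p2, p2⊥
    [Ax]  ⊢ p2, p2⊥
  [⊗]  ⊢ p2, p2, (p2⊥ ⊗ p2⊥)
    [Ax]  ⊢ p2, p2⊥
    [Ax]  ⊢ p2, p2⊥

Result: YES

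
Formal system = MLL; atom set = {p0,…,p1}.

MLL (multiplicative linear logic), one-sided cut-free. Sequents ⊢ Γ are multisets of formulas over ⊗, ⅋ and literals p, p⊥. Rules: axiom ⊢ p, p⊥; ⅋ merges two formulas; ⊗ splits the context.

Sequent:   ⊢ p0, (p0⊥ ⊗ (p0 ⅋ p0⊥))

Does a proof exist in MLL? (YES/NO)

Derivation (root first):
[⊗]  ⊢ p0, (p0⊥ ⊗ (p0 ⅋ p0⊥))
  [Ax]  ⊢ p0, p0⊥
  [⅋]  ⊢ (p0 ⅋ p0⊥)
    [Ax]  ⊢ p0, p0⊥

Result: YES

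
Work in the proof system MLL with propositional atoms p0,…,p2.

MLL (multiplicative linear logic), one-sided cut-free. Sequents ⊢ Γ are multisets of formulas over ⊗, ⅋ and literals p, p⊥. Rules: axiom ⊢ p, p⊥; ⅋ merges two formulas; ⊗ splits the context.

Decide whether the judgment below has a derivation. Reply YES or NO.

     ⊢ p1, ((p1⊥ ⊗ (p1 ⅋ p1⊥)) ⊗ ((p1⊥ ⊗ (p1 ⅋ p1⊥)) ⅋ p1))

Derivation trace:
[⊗]  ⊢ p1, ((p1⊥ ⊗ (p1 ⅋ p1⊥)) ⊗ ((p1⊥ ⊗ (p1 ⅋ p1⊥)) ⅋ p1))
  [⊗]  ⊢ p1, (p1⊥ ⊗ (p1 ⅋ p1⊥))
    [Ax]  ⊢ p1, p1⊥
    [⅋]  ⊢ (p1 ⅋ p1⊥)
      [Ax]  ⊢ p1, p1⊥
  [⅋]  ⊢ ((p1⊥ ⊗ (p1 ⅋ p1⊥)) ⅋ p1)
    [⊗]  ⊢ p1, (p1⊥ ⊗ (p1 ⅋ p1⊥))
      [Ax]  ⊢ p1, p1⊥
      [⅋]  ⊢ (p1 ⅋ p1⊥)
        [Ax]  ⊢ p1, p1⊥

Result: YES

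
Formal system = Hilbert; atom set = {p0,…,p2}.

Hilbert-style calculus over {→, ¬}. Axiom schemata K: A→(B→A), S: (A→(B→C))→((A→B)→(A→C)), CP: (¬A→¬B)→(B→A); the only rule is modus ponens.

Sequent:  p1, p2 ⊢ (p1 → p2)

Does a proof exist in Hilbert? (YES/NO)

Derivation trace:
[MP] p1, p2 ⊢ (p1 → p2)
  [K]  ⊢ (p2 → (p1 → p2))
  [MP] p1, p2 ⊢ p2
    [MP] p2 ⊢ (p1 → p2)
      [K]  ⊢ (p2 → (p1 → p2))
      [Hyp] p2 ⊢ p2
    [Hyp] p1 ⊢ p1

Result: YES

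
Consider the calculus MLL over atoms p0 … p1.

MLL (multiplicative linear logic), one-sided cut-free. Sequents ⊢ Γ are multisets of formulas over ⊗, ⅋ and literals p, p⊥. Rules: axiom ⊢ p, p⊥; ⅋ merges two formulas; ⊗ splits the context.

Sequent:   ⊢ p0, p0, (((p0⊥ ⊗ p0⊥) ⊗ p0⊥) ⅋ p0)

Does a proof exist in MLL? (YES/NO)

Derivation (root first):
[⅋]  ⊢ p0, p0, (((p0⊥ ⊗ p0⊥) ⊗ p0⊥) ⅋ p0)
  [⊗]  ⊢ p0, p0, p0, ((p0⊥ ⊗ p0⊥) ⊗ p0⊥)
    [⊗]  ⊢ p0, p0, (p0⊥ ⊗ p0⊥)
      [Ax]  ⊢ p0, p0⊥
      [Ax]  ⊢ p0, p0⊥
    [Ax]  ⊢ p0, p0⊥

Result: YES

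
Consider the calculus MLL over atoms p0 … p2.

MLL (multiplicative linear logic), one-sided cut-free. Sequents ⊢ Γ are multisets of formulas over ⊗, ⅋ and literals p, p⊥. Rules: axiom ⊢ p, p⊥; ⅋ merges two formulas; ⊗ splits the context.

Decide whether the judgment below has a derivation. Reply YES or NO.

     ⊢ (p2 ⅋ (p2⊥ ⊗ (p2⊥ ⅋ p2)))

Derivation trace:
[⅋]  ⊢ (p2 ⅋ (p2⊥ ⊗ (p2⊥ ⅋ p2)))
  [⊗]  ⊢ p2, (p2⊥ ⊗ (p2⊥ ⅋ p2))
    [Ax]  ⊢ p2, p2⊥
    [⅋]  ⊢ (p2⊥ ⅋ p2)
      [Ax]  ⊢ p2, p2⊥

Result: YES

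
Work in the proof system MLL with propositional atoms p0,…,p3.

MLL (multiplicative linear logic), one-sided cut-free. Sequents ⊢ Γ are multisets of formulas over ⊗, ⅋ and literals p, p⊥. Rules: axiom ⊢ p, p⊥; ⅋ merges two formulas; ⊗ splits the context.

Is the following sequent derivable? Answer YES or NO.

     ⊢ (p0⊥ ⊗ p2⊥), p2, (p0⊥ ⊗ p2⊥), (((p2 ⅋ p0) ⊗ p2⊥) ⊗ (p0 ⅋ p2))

Proof tree:
[⊗]  ⊢ (p0⊥ ⊗ p2⊥), p2, (p0⊥ ⊗ p2⊥), (((p2 ⅋ p0) ⊗ p2⊥) ⊗ (p0 ⅋ p2))
  [⊗]  ⊢ (p0⊥ ⊗ p2⊥), p2, ((p2 ⅋ p0) ⊗ p2⊥)
    [⅋]  ⊢ (p0⊥ ⊗ p2⊥), (p2 ⅋ p0)
      [⊗]  ⊢ p0, p2, (p0⊥ ⊗ p2⊥)
        [Ax]  ⊢ p0, p0⊥
        [Ax]  ⊢ p2, p2⊥
    [Ax]  ⊢ p2, p2⊥
  [⅋]  ⊢ (p0⊥ ⊗ p2⊥), (p0 ⅋ p2)
    [⊗]  ⊢ p0, p2, (p0⊥ ⊗ p2⊥)
      [Ax]  ⊢ p0, p0⊥
      [Ax]  ⊢ p2, p2⊥

Result: YES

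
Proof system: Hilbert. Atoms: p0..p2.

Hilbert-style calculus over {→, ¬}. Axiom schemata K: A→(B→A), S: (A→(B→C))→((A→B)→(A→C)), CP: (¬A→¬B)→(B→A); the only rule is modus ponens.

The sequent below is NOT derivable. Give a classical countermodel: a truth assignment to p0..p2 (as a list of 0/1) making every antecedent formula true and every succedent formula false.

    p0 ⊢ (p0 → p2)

Truth-table refutation:
  v=000: Γ:[p0=F] Δ:[(p0 → p2)=T] refutes=False
  v=001: Γ:[p0=F] Δ:[(p0 → p2)=T] refutes=False
  v=010: Γ:[p0=F] Δ:[(p0 → p2)=T] refutes=False
  v=011: Γ:[p0=F] Δ:[(p0 → p2)=T] refutes=False
  v=100: Γ:[p0=T] Δ:[(p0 → p2)=F] refutes=True  ← countermodel

Result: [1, 0, 0]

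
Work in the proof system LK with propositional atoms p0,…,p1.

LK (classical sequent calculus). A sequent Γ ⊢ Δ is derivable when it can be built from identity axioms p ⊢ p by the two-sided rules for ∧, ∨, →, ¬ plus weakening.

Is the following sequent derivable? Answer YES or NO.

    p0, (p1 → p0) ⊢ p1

Search for a countermodel by truth-table:
  v=00: Γ:[p0=F, (p1 → p0)=T] Δ:[p1=F] refutes=False
  v=01: Γ:[p0=F, (p1 → p0)=F] Δ:[p1=T] refutes=False
  v=10: Γ:[p0=T, (p1 → p0)=T] Δ:[p1=F] refutes=True  ← countermodel

Result: NO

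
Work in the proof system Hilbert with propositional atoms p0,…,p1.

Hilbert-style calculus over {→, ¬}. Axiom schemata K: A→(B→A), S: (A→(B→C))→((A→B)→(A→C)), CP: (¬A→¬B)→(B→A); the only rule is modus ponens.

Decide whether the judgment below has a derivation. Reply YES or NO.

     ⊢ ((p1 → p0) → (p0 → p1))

Enumerate valuations to refute Γ ⊢ Δ:
  v=00: Γ:[] Δ:[((p1 → p0) → (p0 → p1))=T] refutes=False
  v=01: Γ:[] Δ:[((p1 → p0) → (p0 → p1))=T] refutes=False
  v=10: Γ:[] Δ:[((p1 → p0) → (p0 → p1))=F] refutes=True  ← countermodel

Result: NO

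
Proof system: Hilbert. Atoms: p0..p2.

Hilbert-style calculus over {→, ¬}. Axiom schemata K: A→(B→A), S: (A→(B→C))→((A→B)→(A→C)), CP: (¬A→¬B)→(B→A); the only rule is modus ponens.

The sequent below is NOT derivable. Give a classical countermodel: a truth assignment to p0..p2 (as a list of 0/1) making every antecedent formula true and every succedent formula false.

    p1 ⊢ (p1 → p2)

Truth-table refutation:
  v=000: Γ:[p1=F] Δ:[(p1 → p2)=T] refutes=False
  v=001: Γ:[p1=F] Δ:[(p1 → p2)=T] refutes=False
  v=010: Γ:[p1=T] Δ:[(p1 → p2)=F] refutes=True  ← countermodel

Result: [0, 1, 0]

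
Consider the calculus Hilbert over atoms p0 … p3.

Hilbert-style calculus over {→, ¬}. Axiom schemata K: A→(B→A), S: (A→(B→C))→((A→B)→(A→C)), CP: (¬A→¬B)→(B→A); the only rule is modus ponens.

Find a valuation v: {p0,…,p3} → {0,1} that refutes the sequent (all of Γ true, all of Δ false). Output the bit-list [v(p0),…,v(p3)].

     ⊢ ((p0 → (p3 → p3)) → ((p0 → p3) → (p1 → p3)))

Enumerate valuations to refute Γ ⊢ Δ:
  v=0000: Γ:[] Δ:[((p0 → (p3 → p3)) → ((p0 → p3) → (p1 → p3)))=T] refutes=False
  v=0001: Γ:[] Δ:[((p0 → (p3 → p3)) → ((p0 → p3) → (p1 → p3)))=T] refutes=False
  v=0010: Γ:[] Δ:[((p0 → (p3 → p3)) → ((p0 → p3) → (p1 → p3)))=T] refutes=False
  v=0011: Γ:[] Δ:[((p0 → (p3 → p3)) → ((p0 → p3) → (p1 → p3)))=T] refutes=False
  v=0100: Γ:[] Δ:[((p0 → (p3 → p3)) → ((p0 → p3) → (p1 → p3)))=F] refutes=True  ← countermodel

Result: [0, 1, 0, 0]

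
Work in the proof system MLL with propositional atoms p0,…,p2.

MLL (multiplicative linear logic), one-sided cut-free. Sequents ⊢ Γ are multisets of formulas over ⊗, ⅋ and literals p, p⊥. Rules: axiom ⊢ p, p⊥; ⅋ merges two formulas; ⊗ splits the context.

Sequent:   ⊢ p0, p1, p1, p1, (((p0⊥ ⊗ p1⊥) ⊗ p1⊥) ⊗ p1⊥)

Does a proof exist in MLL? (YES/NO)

Proof tree:
[⊗]  ⊢ p0, p1, p1, p1, (((p0⊥ ⊗ p1⊥) ⊗ p1⊥) ⊗ p1⊥)
  [⊗]  ⊢ p0, p1, p1, ((p0⊥ ⊗ p1⊥) ⊗ p1⊥)
    [⊗]  ⊢ p0, p1, (p0⊥ ⊗ p1⊥)
      [Ax]  ⊢ p0, p0⊥
      [Ax]  ⊢ p1, p1⊥
    [Ax]  ⊢ p1, p1⊥
  [Ax]  ⊢ p1, p1⊥

Result: YES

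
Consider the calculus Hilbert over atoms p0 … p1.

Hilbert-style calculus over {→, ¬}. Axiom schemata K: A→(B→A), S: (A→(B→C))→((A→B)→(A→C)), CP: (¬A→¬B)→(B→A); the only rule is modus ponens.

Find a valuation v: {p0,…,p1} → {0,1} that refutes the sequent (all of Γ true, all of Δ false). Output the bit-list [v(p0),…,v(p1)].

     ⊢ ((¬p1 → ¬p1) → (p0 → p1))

Search for a countermodel by truth-table:
  v=00: Γ:[] Δ:[((¬p1 → ¬p1) → (p0 → p1))=T] refutes=False
  v=01: Γ:[] Δ:[((¬p1 → ¬p1) → (p0 → p1))=T] refutes=False
  v=10: Γ:[] Δ:[((¬p1 → ¬p1) → (p0 → p1))=F] refutes=True  ← countermodel

Result: [1, 0]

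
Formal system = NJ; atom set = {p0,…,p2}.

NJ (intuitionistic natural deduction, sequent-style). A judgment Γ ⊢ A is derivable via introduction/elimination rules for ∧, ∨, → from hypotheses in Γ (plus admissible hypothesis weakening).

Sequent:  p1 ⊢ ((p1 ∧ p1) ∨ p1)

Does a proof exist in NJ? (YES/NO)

Proof tree:
[∨I₁] p1 ⊢ ((p1 ∧ p1) ∨ p1)
  [∧I] p1 ⊢ (p1 ∧ p1)
    [Ax] p1 ⊢ p1
    [Ax] p1 ⊢ p1

Result: YES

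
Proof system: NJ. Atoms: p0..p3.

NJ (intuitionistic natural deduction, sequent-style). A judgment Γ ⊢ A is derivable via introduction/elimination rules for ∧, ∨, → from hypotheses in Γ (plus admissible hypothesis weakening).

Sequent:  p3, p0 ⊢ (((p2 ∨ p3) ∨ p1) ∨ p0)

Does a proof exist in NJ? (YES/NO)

Derivation trace:
[∨I₁] p3, p0 ⊢ (((p2 ∨ p3) ∨ p1) ∨ p0)
  [Wk] p3, p0 ⊢ ((p2 ∨ p3) ∨ p1)
    [∨I₁] p3 ⊢ ((p2 ∨ p3) ∨ p1)
      [∨I₂] p3 ⊢ (p2 ∨ p3)
        [Ax] p3 ⊢ p3

Result: YES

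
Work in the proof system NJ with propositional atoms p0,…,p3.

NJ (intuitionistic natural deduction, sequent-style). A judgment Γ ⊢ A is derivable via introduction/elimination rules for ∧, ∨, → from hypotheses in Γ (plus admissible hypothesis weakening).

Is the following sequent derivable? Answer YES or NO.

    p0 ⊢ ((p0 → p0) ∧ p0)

Proof tree:
[∧I] p0 ⊢ ((p0 → p0) ∧ p0)
  [→I]  ⊢ (p0 → p0)
    [Ax] p0 ⊢ p0
  [Ax] p0 ⊢ p0

Result: YES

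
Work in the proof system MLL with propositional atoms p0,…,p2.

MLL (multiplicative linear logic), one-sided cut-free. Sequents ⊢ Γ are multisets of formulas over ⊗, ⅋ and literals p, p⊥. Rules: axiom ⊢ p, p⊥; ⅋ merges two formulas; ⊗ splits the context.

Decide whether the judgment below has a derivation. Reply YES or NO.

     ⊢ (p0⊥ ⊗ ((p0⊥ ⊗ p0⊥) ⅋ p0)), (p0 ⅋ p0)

Derivation trace:
[⅋]  ⊢ (p0⊥ ⊗ ((p0⊥ ⊗ p0⊥) ⅋ p0)), (p0 ⅋ p0)
  [⊗]  ⊢ p0, p0, (p0⊥ ⊗ ((p0⊥ ⊗ p0⊥) ⅋ p0))
    [Ax]  ⊢ p0, p0⊥
    [⅋]  ⊢ p0, ((p0⊥ ⊗ p0⊥) ⅋ p0)
      [⊗]  ⊢ p0, p0, (p0⊥ ⊗ p0⊥)
        [Ax]  ⊢ p0, p0⊥
        [Ax]  ⊢ p0, p0⊥

Result: YES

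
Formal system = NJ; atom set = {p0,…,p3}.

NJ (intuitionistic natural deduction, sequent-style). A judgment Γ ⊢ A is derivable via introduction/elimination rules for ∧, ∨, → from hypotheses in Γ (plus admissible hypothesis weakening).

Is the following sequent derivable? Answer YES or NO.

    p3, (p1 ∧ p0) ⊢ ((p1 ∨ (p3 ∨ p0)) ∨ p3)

Derivation trace:
[∨I₁] p3, (p1 ∧ p0) ⊢ ((p1 ∨ (p3 ∨ p0)) ∨ p3)
  [∨I₂] p3, (p1 ∧ p0) ⊢ (p1 ∨ (p3 ∨ p0))
    [Wk] p3, (p1 ∧ p0) ⊢ (p3 ∨ p0)
      [∨I₁] p3 ⊢ (p3 ∨ p0)
        [Ax] p3 ⊢ p3

Result: YES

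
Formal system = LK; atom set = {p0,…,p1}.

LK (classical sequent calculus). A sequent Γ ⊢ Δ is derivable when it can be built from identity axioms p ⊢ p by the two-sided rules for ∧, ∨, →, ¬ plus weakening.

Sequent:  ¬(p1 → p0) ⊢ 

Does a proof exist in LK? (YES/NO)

Truth-table refutation:
  v=00: Γ:[¬(p1 → p0)=F] Δ:[] refutes=False
  v=01: Γ:[¬(p1 → p0)=T] Δ:[] refutes=True  ← countermodel

Result: NO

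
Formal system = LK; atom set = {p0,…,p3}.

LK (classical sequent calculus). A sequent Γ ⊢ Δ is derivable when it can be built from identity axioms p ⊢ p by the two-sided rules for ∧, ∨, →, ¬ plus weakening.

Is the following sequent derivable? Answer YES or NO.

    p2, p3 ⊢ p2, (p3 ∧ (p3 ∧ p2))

Proof tree:
[∧R] p2, p3 ⊢ p2, (p3 ∧ (p3 ∧ p2))
  [Ax] p3 ⊢ p3
  [∧R] p2 ⊢ p2, (p3 ∧ p2)
    [WR] p2 ⊢ p2, p3
      [Ax] p2 ⊢ p2
    [Ax] p2 ⊢ p2

Result: YES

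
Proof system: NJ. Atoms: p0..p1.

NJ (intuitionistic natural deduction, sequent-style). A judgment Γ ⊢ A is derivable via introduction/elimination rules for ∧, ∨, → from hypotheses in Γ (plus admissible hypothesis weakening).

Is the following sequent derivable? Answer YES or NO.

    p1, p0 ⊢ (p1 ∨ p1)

Derivation (root first):
[Wk] p1, p0 ⊢ (p1 ∨ p1)
  [∨I₁] p1 ⊢ (p1 ∨ p1)
    [Ax] p1 ⊢ p1

Result: YES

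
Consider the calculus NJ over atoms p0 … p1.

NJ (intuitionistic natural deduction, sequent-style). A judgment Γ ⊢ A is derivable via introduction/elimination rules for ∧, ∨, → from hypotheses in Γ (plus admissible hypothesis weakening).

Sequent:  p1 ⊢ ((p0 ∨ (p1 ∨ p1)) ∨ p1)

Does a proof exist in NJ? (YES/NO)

Proof tree:
[∨I₁] p1 ⊢ ((p0 ∨ (p1 ∨ p1)) ∨ p1)
  [∨I₂] p1 ⊢ (p0 ∨ (p1 ∨ p1))
    [∨I₁] p1 ⊢ (p1 ∨ p1)
      [Ax] p1 ⊢ p1

Result: YES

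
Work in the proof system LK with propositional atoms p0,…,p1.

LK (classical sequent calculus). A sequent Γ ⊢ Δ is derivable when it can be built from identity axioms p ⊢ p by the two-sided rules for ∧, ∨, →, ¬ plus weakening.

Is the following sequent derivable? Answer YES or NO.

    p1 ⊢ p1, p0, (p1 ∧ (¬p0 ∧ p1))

Derivation (root first):
[∧R] p1 ⊢ p1, p0, (p1 ∧ (¬p0 ∧ p1))
  [WR] p1 ⊢ p1, p1
    [Ax] p1 ⊢ p1
  [∧R] p1 ⊢ p0, (¬p0 ∧ p1)
    [¬R]  ⊢ p0, ¬p0
      [Ax] p0 ⊢ p0
    [Ax] p1 ⊢ p1

Result: YES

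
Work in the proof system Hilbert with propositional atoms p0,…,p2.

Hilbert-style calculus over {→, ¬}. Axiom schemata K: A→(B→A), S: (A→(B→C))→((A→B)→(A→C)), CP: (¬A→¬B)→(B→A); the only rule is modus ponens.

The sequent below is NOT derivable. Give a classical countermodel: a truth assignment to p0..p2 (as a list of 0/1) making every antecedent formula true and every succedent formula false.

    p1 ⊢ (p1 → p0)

Enumerate valuations to refute Γ ⊢ Δ:
  v=000: Γ:[p1=F] Δ:[(p1 → p0)=T] refutes=False
  v=001: Γ:[p1=F] Δ:[(p1 → p0)=T] refutes=False
  v=010: Γ:[p1=T] Δ:[(p1 → p0)=F] refutes=True  ← countermodel

Result: [0, 1, 0]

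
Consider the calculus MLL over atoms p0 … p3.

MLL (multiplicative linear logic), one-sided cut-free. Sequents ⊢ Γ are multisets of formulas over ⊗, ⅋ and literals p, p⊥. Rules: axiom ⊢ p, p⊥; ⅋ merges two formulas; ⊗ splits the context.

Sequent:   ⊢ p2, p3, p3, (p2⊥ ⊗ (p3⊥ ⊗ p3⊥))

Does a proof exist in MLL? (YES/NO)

Derivation (root first):
[⊗]  ⊢ p2, p3, p3, (p2⊥ ⊗ (p3⊥ ⊗ p3⊥))
  [Ax]  ⊢ p2, p2⊥
  [⊗]  ⊢ p3, p3, (p3⊥ ⊗ p3⊥)
    [Ax]  ⊢ p3, p3⊥
    [Ax]  ⊢ p3, p3⊥

Result: YES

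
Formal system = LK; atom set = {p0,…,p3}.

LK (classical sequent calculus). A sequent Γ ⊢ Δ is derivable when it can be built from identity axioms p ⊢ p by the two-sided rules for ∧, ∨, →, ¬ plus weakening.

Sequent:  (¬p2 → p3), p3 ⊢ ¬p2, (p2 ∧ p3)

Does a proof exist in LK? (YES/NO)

Derivation trace:
[∧R] (¬p2 → p3), p3 ⊢ ¬p2, (p2 ∧ p3)
  [→L] (¬p2 → p3) ⊢ ¬p2, p2
    [¬R]  ⊢ p2, ¬p2
      [Ax] p2 ⊢ p2
    [WL] p3 ⊢ p2, ¬p2
      [¬R]  ⊢ p2, ¬p2
        [Ax] p2 ⊢ p2
  [Ax] p3 ⊢ p3

Result: YES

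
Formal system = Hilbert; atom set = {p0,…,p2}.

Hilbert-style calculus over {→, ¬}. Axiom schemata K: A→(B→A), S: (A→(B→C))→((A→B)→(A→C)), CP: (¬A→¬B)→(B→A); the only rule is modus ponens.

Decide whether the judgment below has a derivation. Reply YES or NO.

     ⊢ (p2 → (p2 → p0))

Truth-table refutation:
  v=000: Γ:[] Δ:[(p2 → (p2 → p0))=T] refutes=False
  v=001: Γ:[] Δ:[(p2 → (p2 → p0))=F] refutes=True  ← countermodel

Result: NO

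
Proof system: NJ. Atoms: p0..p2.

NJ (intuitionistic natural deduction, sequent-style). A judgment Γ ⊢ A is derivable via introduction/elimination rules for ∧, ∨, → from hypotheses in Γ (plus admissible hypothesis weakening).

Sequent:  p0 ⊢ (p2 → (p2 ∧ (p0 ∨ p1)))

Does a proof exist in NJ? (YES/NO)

Proof tree:
[→I] p0 ⊢ (p2 → (p2 ∧ (p0 ∨ p1)))
  [∧I] p2, p0 ⊢ (p2 ∧ (p0 ∨ p1))
    [Ax] p2 ⊢ p2
    [∨I₁] p0 ⊢ (p0 ∨ p1)
      [Ax] p0 ⊢ p0

Result: YES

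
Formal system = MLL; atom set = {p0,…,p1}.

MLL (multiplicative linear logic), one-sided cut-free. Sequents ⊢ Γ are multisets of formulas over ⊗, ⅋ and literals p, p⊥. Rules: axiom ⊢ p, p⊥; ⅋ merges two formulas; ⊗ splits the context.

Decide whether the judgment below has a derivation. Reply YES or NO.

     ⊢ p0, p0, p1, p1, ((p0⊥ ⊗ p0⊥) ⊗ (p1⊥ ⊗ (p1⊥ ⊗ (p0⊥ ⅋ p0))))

Proof tree:
[⊗]  ⊢ p0, p0, p1, p1, ((p0⊥ ⊗ p0⊥) ⊗ (p1⊥ ⊗ (p1⊥ ⊗ (p0⊥ ⅋ p0))))
  [⊗]  ⊢ p0, p0, (p0⊥ ⊗ p0⊥)
    [Ax]  ⊢ p0, p0⊥
    [Ax]  ⊢ p0, p0⊥
  [⊗]  ⊢ p1, p1, (p1⊥ ⊗ (p1⊥ ⊗ (p0⊥ ⅋ p0)))
    [Ax]  ⊢ p1, p1⊥
    [⊗]  ⊢ p1, (p1⊥ ⊗ (p0⊥ ⅋ p0))
      [Ax]  ⊢ p1, p1⊥
      [⅋]  ⊢ (p0⊥ ⅋ p0)
        [Ax]  ⊢ p0, p0⊥

Result: YES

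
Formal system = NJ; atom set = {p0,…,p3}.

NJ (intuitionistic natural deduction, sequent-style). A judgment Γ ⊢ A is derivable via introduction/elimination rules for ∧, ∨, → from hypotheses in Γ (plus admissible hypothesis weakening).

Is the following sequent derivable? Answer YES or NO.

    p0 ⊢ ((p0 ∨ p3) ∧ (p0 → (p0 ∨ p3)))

Proof tree:
[∧I] p0 ⊢ ((p0 ∨ p3) ∧ (p0 → (p0 ∨ p3)))
  [∨I₁] p0 ⊢ (p0 ∨ p3)
    [Ax] p0 ⊢ p0
  [→I]  ⊢ (p0 → (p0 ∨ p3))
    [∨I₁] p0 ⊢ (p0 ∨ p3)
      [Ax] p0 ⊢ p0

Result: YES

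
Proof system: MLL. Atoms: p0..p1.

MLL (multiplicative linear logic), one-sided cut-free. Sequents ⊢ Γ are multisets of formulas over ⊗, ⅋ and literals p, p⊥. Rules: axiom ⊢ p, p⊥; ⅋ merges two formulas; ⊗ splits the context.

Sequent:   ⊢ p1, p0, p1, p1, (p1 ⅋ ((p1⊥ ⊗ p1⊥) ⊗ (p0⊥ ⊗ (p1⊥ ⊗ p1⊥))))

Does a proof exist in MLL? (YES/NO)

Proof tree:
[⅋]  ⊢ p1, p0, p1, p1, (p1 ⅋ ((p1⊥ ⊗ p1⊥) ⊗ (p0⊥ ⊗ (p1⊥ ⊗ p1⊥))))
  [⊗]  ⊢ p1, p1, p0, p1, p1, ((p1⊥ ⊗ p1⊥) ⊗ (p0⊥ ⊗ (p1⊥ ⊗ p1⊥)))
    [⊗]  ⊢ p1, p1, (p1⊥ ⊗ p1⊥)
      [Ax]  ⊢ p1, p1⊥
      [Ax]  ⊢ p1, p1⊥
    [⊗]  ⊢ p0, p1, p1, (p0⊥ ⊗ (p1⊥ ⊗ p1⊥))
      [Ax]  ⊢ p0, p0⊥
      [⊗]  ⊢ p1, p1, (p1⊥ ⊗ p1⊥)
        [Ax]  ⊢ p1, p1⊥
        [Ax]  ⊢ p1, p1⊥

Result: YES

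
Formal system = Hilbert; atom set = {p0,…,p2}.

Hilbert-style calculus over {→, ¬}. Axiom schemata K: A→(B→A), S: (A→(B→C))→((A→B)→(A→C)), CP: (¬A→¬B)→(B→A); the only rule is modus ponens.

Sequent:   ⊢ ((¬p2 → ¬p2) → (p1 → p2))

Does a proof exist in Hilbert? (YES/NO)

Enumerate valuations to refute Γ ⊢ Δ:
  v=000: Γ:[] Δ:[((¬p2 → ¬p2) → (p1 → p2))=T] refutes=False
  v=001: Γ:[] Δ:[((¬p2 → ¬p2) → (p1 → p2))=T] refutes=False
  v=010: Γ:[] Δ:[((¬p2 → ¬p2) → (p1 → p2))=F] refutes=True  ← countermodel

Result: NO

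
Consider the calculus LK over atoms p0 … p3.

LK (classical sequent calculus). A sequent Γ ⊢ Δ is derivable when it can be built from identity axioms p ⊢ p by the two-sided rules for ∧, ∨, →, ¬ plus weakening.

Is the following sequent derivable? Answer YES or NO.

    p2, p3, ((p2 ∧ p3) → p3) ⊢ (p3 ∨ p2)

Derivation (root first):
[→L] p2, p3, ((p2 ∧ p3) → p3) ⊢ (p3 ∨ p2)
  [∧R] p2, p3 ⊢ (p2 ∧ p3)
    [Ax] p2 ⊢ p2
    [Ax] p3 ⊢ p3
  [∨R] p3 ⊢ (p3 ∨ p2)
    [WR] p3 ⊢ p3, p2
      [Ax] p3 ⊢ p3

Result: YES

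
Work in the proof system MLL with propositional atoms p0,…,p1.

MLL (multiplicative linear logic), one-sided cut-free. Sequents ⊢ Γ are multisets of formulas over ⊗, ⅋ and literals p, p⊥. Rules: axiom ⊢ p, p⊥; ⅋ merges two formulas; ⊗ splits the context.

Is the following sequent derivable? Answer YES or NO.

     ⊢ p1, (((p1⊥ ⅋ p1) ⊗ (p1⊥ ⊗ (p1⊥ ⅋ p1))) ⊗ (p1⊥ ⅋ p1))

Derivation trace:
[⊗]  ⊢ p1, (((p1⊥ ⅋ p1) ⊗ (p1⊥ ⊗ (p1⊥ ⅋ p1))) ⊗ (p1⊥ ⅋ p1))
  [⊗]  ⊢ p1, ((p1⊥ ⅋ p1) ⊗ (p1⊥ ⊗ (p1⊥ ⅋ p1)))
    [⅋]  ⊢ (p1⊥ ⅋ p1)
      [Ax]  ⊢ p1, p1⊥
    [⊗]  ⊢ p1, (p1⊥ ⊗ (p1⊥ ⅋ p1))
      [Ax]  ⊢ p1, p1⊥
      [⅋]  ⊢ (p1⊥ ⅋ p1)
        [Ax]  ⊢ p1, p1⊥
  [⅋]  ⊢ (p1⊥ ⅋ p1)
    [Ax]  ⊢ p1, p1⊥

Result: YES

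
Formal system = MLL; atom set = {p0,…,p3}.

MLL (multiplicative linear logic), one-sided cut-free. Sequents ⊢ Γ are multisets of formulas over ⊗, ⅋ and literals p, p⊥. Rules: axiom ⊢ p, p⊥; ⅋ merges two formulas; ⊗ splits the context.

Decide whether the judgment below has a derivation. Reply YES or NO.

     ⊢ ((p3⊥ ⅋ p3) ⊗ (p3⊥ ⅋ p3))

Derivation trace:
[⊗]  ⊢ ((p3⊥ ⅋ p3) ⊗ (p3⊥ ⅋ p3))
  [⅋]  ⊢ (p3⊥ ⅋ p3)
    [Ax]  ⊢ p3, p3⊥
  [⅋]  ⊢ (p3⊥ ⅋ p3)
    [Ax]  ⊢ p3, p3⊥

Result: YES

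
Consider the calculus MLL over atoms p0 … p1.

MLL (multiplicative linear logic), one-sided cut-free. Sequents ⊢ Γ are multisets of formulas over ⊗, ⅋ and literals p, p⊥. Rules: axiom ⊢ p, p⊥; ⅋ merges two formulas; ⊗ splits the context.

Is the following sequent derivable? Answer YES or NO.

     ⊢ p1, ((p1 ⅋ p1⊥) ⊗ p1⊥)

Derivation (root first):
[⊗]  ⊢ p1, ((p1 ⅋ p1⊥) ⊗ p1⊥)
  [⅋]  ⊢ (p1 ⅋ p1⊥)
    [Ax]  ⊢ p1, p1⊥
  [Ax]  ⊢ p1, p1⊥

Result: YES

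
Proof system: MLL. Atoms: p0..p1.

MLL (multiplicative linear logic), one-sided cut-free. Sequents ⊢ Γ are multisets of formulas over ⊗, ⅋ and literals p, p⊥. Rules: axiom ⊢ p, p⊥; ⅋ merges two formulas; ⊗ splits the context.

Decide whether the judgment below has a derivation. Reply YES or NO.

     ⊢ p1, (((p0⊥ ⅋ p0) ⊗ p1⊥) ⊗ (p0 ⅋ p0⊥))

Proof tree:
[⊗]  ⊢ p1, (((p0⊥ ⅋ p0) ⊗ p1⊥) ⊗ (p0 ⅋ p0⊥))
  [⊗]  ⊢ p1, ((p0⊥ ⅋ p0) ⊗ p1⊥)
    [⅋]  ⊢ (p0⊥ ⅋ p0)
      [Ax]  ⊢ p0, p0⊥
    [Ax]  ⊢ p1, p1⊥
  [⅋]  ⊢ (p0 ⅋ p0⊥)
    [Ax]  ⊢ p0, p0⊥

Result: YES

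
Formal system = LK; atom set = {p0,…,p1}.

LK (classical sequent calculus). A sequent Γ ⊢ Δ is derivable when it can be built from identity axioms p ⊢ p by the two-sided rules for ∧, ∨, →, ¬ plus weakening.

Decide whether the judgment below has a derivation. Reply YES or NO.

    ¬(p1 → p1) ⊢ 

Proof tree:
[¬L] ¬(p1 → p1) ⊢ 
  [→R]  ⊢ (p1 → p1)
    [Ax] p1 ⊢ p1

Result: YES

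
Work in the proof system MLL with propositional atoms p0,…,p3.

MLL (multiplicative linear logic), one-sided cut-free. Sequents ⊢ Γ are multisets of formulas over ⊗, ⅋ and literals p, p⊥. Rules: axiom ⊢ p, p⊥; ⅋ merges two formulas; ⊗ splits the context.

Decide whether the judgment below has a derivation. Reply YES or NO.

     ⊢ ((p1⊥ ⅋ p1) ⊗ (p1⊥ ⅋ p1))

Derivation (root first):
[⊗]  ⊢ ((p1⊥ ⅋ p1) ⊗ (p1⊥ ⅋ p1))
  [⅋]  ⊢ (p1⊥ ⅋ p1)
    [Ax]  ⊢ p1, p1⊥
  [⅋]  ⊢ (p1⊥ ⅋ p1)
    [Ax]  ⊢ p1, p1⊥

Result: YES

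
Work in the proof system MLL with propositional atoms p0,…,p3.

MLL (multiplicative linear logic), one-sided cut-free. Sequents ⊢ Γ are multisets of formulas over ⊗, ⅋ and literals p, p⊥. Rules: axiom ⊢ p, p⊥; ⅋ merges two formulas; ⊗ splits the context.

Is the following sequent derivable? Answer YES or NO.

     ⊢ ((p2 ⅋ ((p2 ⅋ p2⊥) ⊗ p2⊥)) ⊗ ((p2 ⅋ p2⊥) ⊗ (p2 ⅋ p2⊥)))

Proof tree:
[⊗]  ⊢ ((p2 ⅋ ((p2 ⅋ p2⊥) ⊗ p2⊥)) ⊗ ((p2 ⅋ p2⊥) ⊗ (p2 ⅋ p2⊥)))
  [⅋]  ⊢ (p2 ⅋ ((p2 ⅋ p2⊥) ⊗ p2⊥))
    [⊗]  ⊢ p2, ((p2 ⅋ p2⊥) ⊗ p2⊥)
      [⅋]  ⊢ (p2 ⅋ p2⊥)
        [Ax]  ⊢ p2, p2⊥
      [Ax]  ⊢ p2, p2⊥
  [⊗]  ⊢ ((p2 ⅋ p2⊥) ⊗ (p2 ⅋ p2⊥))
    [⅋]  ⊢ (p2 ⅋ p2⊥)
      [Ax]  ⊢ p2, p2⊥
    [⅋]  ⊢ (p2 ⅋ p2⊥)
      [Ax]  ⊢ p2, p2⊥

Result: YES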